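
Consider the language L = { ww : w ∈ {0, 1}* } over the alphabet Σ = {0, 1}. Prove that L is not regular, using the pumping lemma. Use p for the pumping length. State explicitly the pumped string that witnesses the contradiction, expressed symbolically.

Toward a contradiction, assume L is regular with pumping length p.
Take w = 0^p 1^p 0^p 1^p = uu where u = 0^p1^p; then w ∈ L and |w| = 4p ≥ p.
The pumping lemma gives a decomposition w = xyz where |xy| ≤ p and |y| > 0.
Since the first p symbols of w are all 0's and |xy| ≤ p, y lies entirely in the leading 0-block: y = 0^k for some k with 1 ≤ k ≤ p.
Pump with i = 2: xy^2z = 0^{p+k} 1^p 0^p 1^p, of length 4p+k. Suppose this equals vv. The string starts with 0 and ends with 1, so v does too; thus the boundary between the two copies of v is a 1→0 transition. There is exactly one such transition, at position 2p+k, so |v| = 2p+k and |vv| = 4p+2k ≠ 4p+k since k ≥ 1. So xy^2z ∉ L.
This is a contradiction; hence L is not regular.

0^{p+k} 1^p 0^p 1^p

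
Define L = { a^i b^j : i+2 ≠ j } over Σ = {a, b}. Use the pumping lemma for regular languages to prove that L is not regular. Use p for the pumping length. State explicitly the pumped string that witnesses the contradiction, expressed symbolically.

a^{p+p!} b^{p+p!+2}

Suppose for contradiction that L is regular, and let p be the pumping length.
Choose w = a^p b^{p+p!+2}. Since p ≠ (p+p!+2)-2 = p+p!, w ∈ L; and |w| ≥ p.
By the pumping lemma, w = xyz with |xy| ≤ p and |y| > 0.
The first p characters of w are a's, so xy (and hence y) consists only of a's. Write y = a^k, 1 ≤ k ≤ p.
Since 1 ≤ k ≤ p, k divides p!; set t = 1 + p!/k. Then xy^t z has p + (p!/k)·k = p + p! copies of a. Now the a-count is p+p! and (b-count)-2 = (p+p!+2)-2 = p+p!, so i+2 ≠ j fails. So xy^t z = a^{p+p!} b^{p+p!+2} ∉ L.
Contradiction. Therefore L is not regular.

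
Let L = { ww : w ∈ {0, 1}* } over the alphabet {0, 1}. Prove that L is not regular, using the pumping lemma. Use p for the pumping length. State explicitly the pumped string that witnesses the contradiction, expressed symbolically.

Assume L is regular. Let p be the pumping length given by the pumping lemma.
Take w = 0^p 1^p 0^p 1^p = uu where u = 0^p1^p; then w ∈ L and |w| = 4p ≥ p.
The pumping lemma gives a decomposition w = xyz where |xy| ≤ p and |y| > 0.
Since the first p symbols of w are all 0's and |xy| ≤ p, y lies entirely in the leading 0-block: y = 0^k for some k with 1 ≤ k ≤ p.
Pump with i = 2: xy^2z = 0^{p+k} 1^p 0^p 1^p, of length 4p+k. Suppose this equals vv. The string starts with 0 and ends with 1, so v does too; thus the boundary between the two copies of v is a 1→0 transition. There is exactly one such transition, at position 2p+k, so |v| = 2p+k and |vv| = 4p+2k ≠ 4p+k since k ≥ 1. So xy^2z ∉ L.
Contradiction. Therefore L is not regular.

0^{p+k} 1^p 0^p 1^p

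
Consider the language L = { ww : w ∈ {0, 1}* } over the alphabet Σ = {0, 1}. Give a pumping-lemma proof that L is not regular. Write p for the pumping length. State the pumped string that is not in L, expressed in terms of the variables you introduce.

Suppose for contradiction that L is regular, and let p be the pumping length.
Take w = 0^p 1^p 0^p 1^p = uu where u = 0^p1^p; then w ∈ L and |w| = 4p ≥ p.
By the pumping lemma, w = xyz with |xy| ≤ p and |y| > 0.
Since the first p symbols of w are all 0's and |xy| ≤ p, y lies entirely in the leading 0-block: y = 0^k for some k with 1 ≤ k ≤ p.
Pump with i = 2: xy^2z = 0^{p+k} 1^p 0^p 1^p, of length 4p+k. Suppose this equals vv. The string starts with 0 and ends with 1, so v does too; thus the boundary between the two copies of v is a 1→0 transition. There is exactly one such transition, at position 2p+k, so |v| = 2p+k and |vv| = 4p+2k ≠ 4p+k since k ≥ 1. So xy^2z ∉ L.
This is a contradiction; hence L is not regular.

0^{p+k} 1^p 0^p 1^p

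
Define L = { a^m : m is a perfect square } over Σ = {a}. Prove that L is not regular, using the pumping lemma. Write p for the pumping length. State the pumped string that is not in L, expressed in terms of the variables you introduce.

Toward a contradiction, assume L is regular with pumping length p.
Take w = a^{p²} ∈ L with |w| = p² ≥ p.
The pumping lemma gives a decomposition w = xyz where |xy| ≤ p and y is nonempty.
Then y = a^k for some k with 1 ≤ k ≤ p.
Pump with i = 2: xy^2z = a^{p²+k}. Since 1 ≤ k ≤ p, p² < p²+k ≤ p²+p < (p+1)², so p²+k lies strictly between consecutive squares and is not a perfect square. So xy^2z ∉ L.
Contradiction. Therefore L is not regular.

a^{p²+k}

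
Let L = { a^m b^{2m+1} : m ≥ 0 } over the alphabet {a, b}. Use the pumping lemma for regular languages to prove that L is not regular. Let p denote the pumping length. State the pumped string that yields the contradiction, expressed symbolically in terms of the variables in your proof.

a^{p+k} b^{2p+1}

Assume L is regular; let p be its pumping constant.
Let w = a^p b^{2p+1} ∈ L; note |w| = 3p+1 ≥ p.
The pumping lemma gives a decomposition w = xyz where |xy| ≤ p and y is nonempty.
Because |xy| ≤ p and w begins with p copies of a, we have y = a^k with 1 ≤ k ≤ p.
Pump with i = 2: xy^2z = a^{p+k} b^{2p+1}. For this to lie in L we would need 2p+1 = 2(p+k)+1, which forces k = 0. But k ≥ 1, so xy^2z ∉ L.
This contradicts the pumping lemma, so L is not regular.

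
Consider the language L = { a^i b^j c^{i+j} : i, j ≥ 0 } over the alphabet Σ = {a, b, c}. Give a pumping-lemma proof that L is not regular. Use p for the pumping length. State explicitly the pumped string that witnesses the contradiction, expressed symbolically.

a^{p+k} b^p c^{2p}

Assume L is regular; let p be its pumping constant.
Take w = a^p b^p c^{2p} ∈ L (with i=j=p, i+j=2p), |w| = 4p ≥ p.
The pumping lemma gives a decomposition w = xyz where |xy| ≤ p and y is nonempty.
The first p characters of w are a's, so xy (and hence y) consists only of a's. Write y = a^k, 1 ≤ k ≤ p.
Consider xy^2z = a^{p+k} b^p c^{2p}. Now the a- and b-counts sum to 2p+k, but the c-count is 2p ≠ 2p+k. So xy^2z ∉ L.
This is a contradiction; hence L is not regular.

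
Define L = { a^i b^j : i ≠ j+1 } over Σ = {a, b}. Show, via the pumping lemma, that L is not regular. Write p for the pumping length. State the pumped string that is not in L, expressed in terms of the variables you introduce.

Assume L is regular; let p be its pumping constant.
Choose w = a^p b^{p+p!-1}. Since p ≠ (p+p!-1)+1 = p+p!, w ∈ L; and |w| ≥ p.
Write w = xyz as guaranteed by the lemma, with |xy| ≤ p and y is nonempty.
Since the first p symbols of w are all a's and |xy| ≤ p, y lies entirely in the leading a-block: y = a^k for some k with 1 ≤ k ≤ p.
Since 1 ≤ k ≤ p, k divides p!; set t = 1 + p!/k. Then xy^t z has p + (p!/k)·k = p + p! copies of a. Now the a-count is p+p! and (b-count)+1 = (p+p!-1)+1 = p+p!, so i ≠ j+1 fails. So xy^t z = a^{p+p!} b^{p+p!-1} ∉ L.
This is a contradiction; hence L is not regular.

a^{p+p!} b^{p+p!-1}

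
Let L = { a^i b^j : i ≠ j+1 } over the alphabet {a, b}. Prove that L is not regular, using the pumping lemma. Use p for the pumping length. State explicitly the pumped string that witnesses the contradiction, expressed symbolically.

a^{p+p!} b^{p+p!-1}

Assume L is regular. Let p be the pumping length given by the pumping lemma.
Choose w = a^p b^{p+p!-1}. Since p ≠ (p+p!-1)+1 = p+p!, w ∈ L; and |w| ≥ p.
Write w = xyz as guaranteed by the lemma, with |xy| ≤ p and |y| ≥ 1.
Because |xy| ≤ p and w begins with p copies of a, we have y = a^k with 1 ≤ k ≤ p.
Since 1 ≤ k ≤ p, k divides p!; set t = 1 + p!/k. Then xy^t z has p + (p!/k)·k = p + p! copies of a. Now the a-count is p+p! and (b-count)+1 = (p+p!-1)+1 = p+p!, so i ≠ j+1 fails. So xy^t z = a^{p+p!} b^{p+p!-1} ∉ L.
Contradiction. Therefore L is not regular.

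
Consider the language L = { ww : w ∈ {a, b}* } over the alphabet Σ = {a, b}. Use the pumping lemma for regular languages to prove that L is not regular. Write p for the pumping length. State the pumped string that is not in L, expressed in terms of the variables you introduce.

a^{p+k} b^p a^p b^p

Assume L is regular. Let p be the pumping length given by the pumping lemma.
Take w = a^p b^p a^p b^p = uu where u = a^pb^p; then w ∈ L and |w| = 4p ≥ p.
By the pumping lemma, w = xyz with |xy| ≤ p and |y| ≥ 1.
The first p characters of w are a's, so xy (and hence y) consists only of a's. Write y = a^k, 1 ≤ k ≤ p.
Pump with i = 2: xy^2z = a^{p+k} b^p a^p b^p, of length 4p+k. Suppose this equals vv. The string starts with a and ends with b, so v does too; thus the boundary between the two copies of v is a b→a transition. There is exactly one such transition, at position 2p+k, so |v| = 2p+k and |vv| = 4p+2k ≠ 4p+k since k ≥ 1. So xy^2z ∉ L.
This is a contradiction; hence L is not regular.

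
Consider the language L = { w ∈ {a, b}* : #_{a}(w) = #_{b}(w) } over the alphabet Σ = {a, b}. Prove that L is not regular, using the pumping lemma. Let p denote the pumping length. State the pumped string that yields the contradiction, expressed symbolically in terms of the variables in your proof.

Toward a contradiction, assume L is regular with pumping length p.
Choose w = a^p b^p ∈ L with |w| = 2p ≥ p.
The pumping lemma gives a decomposition w = xyz where |xy| ≤ p and |y| ≥ 1.
The first p characters of w are a's, so xy (and hence y) consists only of a's. Write y = a^k, 1 ≤ k ≤ p.
Pump with i = 2: xy^2z = a^{p+k} b^p has p+k occurrences of a but only p of b. Since k ≥ 1 the counts differ, so xy^2z ∉ L.
This is a contradiction; hence L is not regular.

a^{p+k} b^p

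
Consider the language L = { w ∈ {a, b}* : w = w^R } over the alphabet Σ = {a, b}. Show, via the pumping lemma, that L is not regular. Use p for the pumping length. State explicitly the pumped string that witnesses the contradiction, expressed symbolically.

Assume L is regular; let p be its pumping constant.
Take w = a^p b a^p, a palindrome of length 2p+1 ≥ p.
Write w = xyz as guaranteed by the lemma, with |xy| ≤ p and |y| > 0.
The first p characters of w are a's, so xy (and hence y) consists only of a's. Write y = a^k, 1 ≤ k ≤ p.
Pump with i = 2: xy^2z = a^{p+k} b a^p. Its reverse is a^p b a^{p+k}, which differs from xy^2z since k ≥ 1. So xy^2z is not a palindrome and xy^2z ∉ L.
This contradicts the pumping lemma, so L is not regular.

a^{p+k} b a^p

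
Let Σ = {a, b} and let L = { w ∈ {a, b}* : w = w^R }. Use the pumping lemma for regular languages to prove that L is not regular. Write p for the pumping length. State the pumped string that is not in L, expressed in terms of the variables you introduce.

a^{p+k} b a^p

Suppose for contradiction that L is regular, and let p be the pumping length.
Take w = a^p b a^p, a palindrome of length 2p+1 ≥ p.
Write w = xyz as guaranteed by the lemma, with |xy| ≤ p and |y| > 0.
Since the first p symbols of w are all a's and |xy| ≤ p, y lies entirely in the leading a-block: y = a^k for some k with 1 ≤ k ≤ p.
Pump with i = 2: xy^2z = a^{p+k} b a^p. Its reverse is a^p b a^{p+k}, which differs from xy^2z since k ≥ 1. So xy^2z is not a palindrome and xy^2z ∉ L.
This contradicts the pumping lemma, so L is not regular.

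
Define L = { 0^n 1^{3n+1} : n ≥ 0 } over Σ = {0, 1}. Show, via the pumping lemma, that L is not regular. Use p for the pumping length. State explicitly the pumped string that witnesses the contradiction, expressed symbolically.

0^{p+k} 1^{3p+1}

Suppose for contradiction that L is regular, and let p be the pumping length.
Let w = 0^p 1^{3p+1} ∈ L; note |w| = 4p+1 ≥ p.
Write w = xyz as guaranteed by the lemma, with |xy| ≤ p and |y| > 0.
Since the first p symbols of w are all 0's and |xy| ≤ p, y lies entirely in the leading 0-block: y = 0^k for some k with 1 ≤ k ≤ p.
Pump with i = 2: xy^2z = 0^{p+k} 1^{3p+1}. For this to lie in L we would need 3p+1 = 3(p+k)+1, which forces k = 0. But k ≥ 1, so xy^2z ∉ L.
Contradiction. Therefore L is not regular.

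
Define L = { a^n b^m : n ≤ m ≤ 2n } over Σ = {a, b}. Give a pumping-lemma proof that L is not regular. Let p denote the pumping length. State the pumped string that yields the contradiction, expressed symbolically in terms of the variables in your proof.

Suppose for contradiction that L is regular, and let p be the pumping length.
Take w = a^p b^p ∈ L (since p ≤ p ≤ 2p), with |w| = 2p ≥ p.
The pumping lemma gives a decomposition w = xyz where |xy| ≤ p and |y| > 0.
Because |xy| ≤ p and w begins with p copies of a, we have y = a^k with 1 ≤ k ≤ p.
Pump with i = 2: xy^2z = a^{p+k} b^p. Now n = p+k > p = m, so the condition n ≤ m fails. Thus xy^2z ∉ L.
This is a contradiction; hence L is not regular.

a^{p+k} b^p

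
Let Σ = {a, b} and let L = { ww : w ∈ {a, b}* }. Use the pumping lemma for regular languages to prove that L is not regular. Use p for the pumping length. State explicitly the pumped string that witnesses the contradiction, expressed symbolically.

a^{p+k} b^p a^p b^p

Toward a contradiction, assume L is regular with pumping length p.
Take w = a^p b^p a^p b^p = uu where u = a^pb^p; then w ∈ L and |w| = 4p ≥ p.
The pumping lemma gives a decomposition w = xyz where |xy| ≤ p and |y| ≥ 1.
Since the first p symbols of w are all a's and |xy| ≤ p, y lies entirely in the leading a-block: y = a^k for some k with 1 ≤ k ≤ p.
Pump with i = 2: xy^2z = a^{p+k} b^p a^p b^p, of length 4p+k. Suppose this equals vv. The string starts with a and ends with b, so v does too; thus the boundary between the two copies of v is a b→a transition. There is exactly one such transition, at position 2p+k, so |v| = 2p+k and |vv| = 4p+2k ≠ 4p+k since k ≥ 1. So xy^2z ∉ L.
This is a contradiction; hence L is not regular.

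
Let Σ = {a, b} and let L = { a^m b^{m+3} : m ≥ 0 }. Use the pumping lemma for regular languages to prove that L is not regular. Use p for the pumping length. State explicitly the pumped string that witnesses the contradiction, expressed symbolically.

Toward a contradiction, assume L is regular with pumping length p.
Let w = a^p b^{p+3} ∈ L; note |w| = 2p+3 ≥ p.
By the pumping lemma, w = xyz with |xy| ≤ p and y is nonempty.
The first p characters of w are a's, so xy (and hence y) consists only of a's. Write y = a^k, 1 ≤ k ≤ p.
Pump with i = 2: xy^2z = a^{p+k} b^{p+3}. For this to lie in L we would need p+3 = (p+k)+3, which forces k = 0. But k ≥ 1, so xy^2z ∉ L.
This contradicts the pumping lemma, so L is not regular.

a^{p+k} b^{p+3}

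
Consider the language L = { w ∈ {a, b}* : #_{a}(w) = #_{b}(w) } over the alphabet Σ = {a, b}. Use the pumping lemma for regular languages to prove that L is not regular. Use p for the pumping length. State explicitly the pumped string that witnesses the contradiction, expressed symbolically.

Assume L is regular; let p be its pumping constant.
Choose w = a^p b^p ∈ L with |w| = 2p ≥ p.
The pumping lemma gives a decomposition w = xyz where |xy| ≤ p and |y| > 0.
Because |xy| ≤ p and w begins with p copies of a, we have y = a^k with 1 ≤ k ≤ p.
Pump with i = 2: xy^2z = a^{p+k} b^p has p+k occurrences of a but only p of b. Since k ≥ 1 the counts differ, so xy^2z ∉ L.
Contradiction. Therefore L is not regular.

a^{p+k} b^p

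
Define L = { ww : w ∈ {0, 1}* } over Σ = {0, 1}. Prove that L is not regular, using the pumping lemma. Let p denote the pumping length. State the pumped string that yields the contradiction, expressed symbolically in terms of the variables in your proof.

Assume L is regular; let p be its pumping constant.
Take w = 0^p 1^p 0^p 1^p = uu where u = 0^p1^p; then w ∈ L and |w| = 4p ≥ p.
Write w = xyz as guaranteed by the lemma, with |xy| ≤ p and |y| ≥ 1.
The first p characters of w are 0's, so xy (and hence y) consists only of 0's. Write y = 0^k, 1 ≤ k ≤ p.
Pump with i = 2: xy^2z = 0^{p+k} 1^p 0^p 1^p, of length 4p+k. Suppose this equals vv. The string starts with 0 and ends with 1, so v does too; thus the boundary between the two copies of v is a 1→0 transition. There is exactly one such transition, at position 2p+k, so |v| = 2p+k and |vv| = 4p+2k ≠ 4p+k since k ≥ 1. So xy^2z ∉ L.
This is a contradiction; hence L is not regular.

0^{p+k} 1^p 0^p 1^p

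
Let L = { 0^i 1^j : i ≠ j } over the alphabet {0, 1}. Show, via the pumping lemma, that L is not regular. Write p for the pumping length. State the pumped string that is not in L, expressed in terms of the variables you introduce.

Toward a contradiction, assume L is regular with pumping length p.
Choose w = 0^p 1^{p+p!}. Since p ≠ p+p!, w ∈ L; and |w| ≥ p.
By the pumping lemma, w = xyz with |xy| ≤ p and y is nonempty.
Because |xy| ≤ p and w begins with p copies of 0, we have y = 0^k with 1 ≤ k ≤ p.
Since 1 ≤ k ≤ p, k divides p!; set t = 1 + p!/k. Then xy^t z has p + (p!/k)·k = p + p! copies of 0. Now the 0-count equals the 1-count, so i ≠ j fails. So xy^t z = 0^{p+p!} 1^{p+p!} ∉ L.
Contradiction. Therefore L is not regular.

0^{p+p!} 1^{p+p!}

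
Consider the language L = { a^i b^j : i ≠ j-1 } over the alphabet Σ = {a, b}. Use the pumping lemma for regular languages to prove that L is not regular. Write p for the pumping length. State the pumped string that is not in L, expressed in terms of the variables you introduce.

a^{p+p!} b^{p+p!+1}

Toward a contradiction, assume L is regular with pumping length p.
Choose w = a^p b^{p+p!+1}. Since p ≠ (p+p!+1)-1 = p+p!, w ∈ L; and |w| ≥ p.
Write w = xyz as guaranteed by the lemma, with |xy| ≤ p and y is nonempty.
Since the first p symbols of w are all a's and |xy| ≤ p, y lies entirely in the leading a-block: y = a^k for some k with 1 ≤ k ≤ p.
Since 1 ≤ k ≤ p, k divides p!; set t = 1 + p!/k. Then xy^t z has p + (p!/k)·k = p + p! copies of a. Now the a-count is p+p! and (b-count)-1 = (p+p!+1)-1 = p+p!, so i ≠ j-1 fails. So xy^t z = a^{p+p!} b^{p+p!+1} ∉ L.
This is a contradiction; hence L is not regular.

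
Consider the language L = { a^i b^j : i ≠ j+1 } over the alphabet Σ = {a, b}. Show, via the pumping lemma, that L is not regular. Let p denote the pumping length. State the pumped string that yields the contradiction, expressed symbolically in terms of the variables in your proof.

a^{p+p!} b^{p+p!-1}

Assume L is regular; let p be its pumping constant.
Choose w = a^p b^{p+p!-1}. Since p ≠ (p+p!-1)+1 = p+p!, w ∈ L; and |w| ≥ p.
Write w = xyz as guaranteed by the lemma, with |xy| ≤ p and y is nonempty.
Since the first p symbols of w are all a's and |xy| ≤ p, y lies entirely in the leading a-block: y = a^k for some k with 1 ≤ k ≤ p.
Since 1 ≤ k ≤ p, k divides p!; set t = 1 + p!/k. Then xy^t z has p + (p!/k)·k = p + p! copies of a. Now the a-count is p+p! and (b-count)+1 = (p+p!-1)+1 = p+p!, so i ≠ j+1 fails. So xy^t z = a^{p+p!} b^{p+p!-1} ∉ L.
This contradicts the pumping lemma, so L is not regular.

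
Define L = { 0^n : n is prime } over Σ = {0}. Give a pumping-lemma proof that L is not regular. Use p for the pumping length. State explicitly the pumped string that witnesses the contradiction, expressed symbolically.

Assume L is regular. Let p be the pumping length given by the pumping lemma.
Let q be a prime with q ≥ p+2 (infinitely many primes exist), and take w = 0^q ∈ L with |w| = q ≥ p.
The pumping lemma gives a decomposition w = xyz where |xy| ≤ p and y is nonempty.
Then y = 0^k for some k with 1 ≤ k ≤ p.
Since 1 ≤ k ≤ p, |xz| = q-k. Pump with i = q+1: |xy^{q+1}z| = (q-k)+(q+1)k = q+qk = q(1+k), which is composite (both factors ≥ 2). So xy^{q+1}z = 0^{q(1+k)} ∉ L.
This contradicts the pumping lemma, so L is not regular.

0^{q(1+k)}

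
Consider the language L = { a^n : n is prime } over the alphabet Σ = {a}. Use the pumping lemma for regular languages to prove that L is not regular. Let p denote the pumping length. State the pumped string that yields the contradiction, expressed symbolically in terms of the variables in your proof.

Toward a contradiction, assume L is regular with pumping length p.
Let q be a prime with q ≥ p+2 (infinitely many primes exist), and take w = a^q ∈ L with |w| = q ≥ p.
Write w = xyz as guaranteed by the lemma, with |xy| ≤ p and |y| > 0.
Then y = a^k for some k with 1 ≤ k ≤ p.
Since 1 ≤ k ≤ p, |xz| = q-k. Pump with i = q+1: |xy^{q+1}z| = (q-k)+(q+1)k = q+qk = q(1+k), which is composite (both factors ≥ 2). So xy^{q+1}z = a^{q(1+k)} ∉ L.
Contradiction. Therefore L is not regular.

a^{q(1+k)}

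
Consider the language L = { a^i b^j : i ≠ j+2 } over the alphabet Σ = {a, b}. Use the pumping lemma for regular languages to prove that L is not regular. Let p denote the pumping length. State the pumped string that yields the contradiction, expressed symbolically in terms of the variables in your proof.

Toward a contradiction, assume L is regular with pumping length p.
Choose w = a^p b^{p+p!-2}. Since p ≠ (p+p!-2)+2 = p+p!, w ∈ L; and |w| ≥ p.
By the pumping lemma, w = xyz with |xy| ≤ p and |y| ≥ 1.
Since the first p symbols of w are all a's and |xy| ≤ p, y lies entirely in the leading a-block: y = a^k for some k with 1 ≤ k ≤ p.
Since 1 ≤ k ≤ p, k divides p!; set t = 1 + p!/k. Then xy^t z has p + (p!/k)·k = p + p! copies of a. Now the a-count is p+p! and (b-count)+2 = (p+p!-2)+2 = p+p!, so i ≠ j+2 fails. So xy^t z = a^{p+p!} b^{p+p!-2} ∉ L.
This contradicts the pumping lemma, so L is not regular.

a^{p+p!} b^{p+p!-2}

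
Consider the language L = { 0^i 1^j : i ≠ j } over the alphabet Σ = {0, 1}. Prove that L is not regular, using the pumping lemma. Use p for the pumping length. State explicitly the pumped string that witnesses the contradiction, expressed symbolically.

0^{p+p!} 1^{p+p!}

Toward a contradiction, assume L is regular with pumping length p.
Choose w = 0^p 1^{p+p!}. Since p ≠ p+p!, w ∈ L; and |w| ≥ p.
By the pumping lemma, w = xyz with |xy| ≤ p and y is nonempty.
Because |xy| ≤ p and w begins with p copies of 0, we have y = 0^k with 1 ≤ k ≤ p.
Since 1 ≤ k ≤ p, k divides p!; set t = 1 + p!/k. Then xy^t z has p + (p!/k)·k = p + p! copies of 0. Now the 0-count equals the 1-count, so i ≠ j fails. So xy^t z = 0^{p+p!} 1^{p+p!} ∉ L.
Contradiction. Therefore L is not regular.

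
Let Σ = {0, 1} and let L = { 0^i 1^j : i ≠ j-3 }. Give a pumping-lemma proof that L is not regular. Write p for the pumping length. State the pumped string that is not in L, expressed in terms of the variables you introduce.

Toward a contradiction, assume L is regular with pumping length p.
Choose w = 0^p 1^{p+p!+3}. Since p ≠ (p+p!+3)-3 = p+p!, w ∈ L; and |w| ≥ p.
The pumping lemma gives a decomposition w = xyz where |xy| ≤ p and |y| > 0.
Since the first p symbols of w are all 0's and |xy| ≤ p, y lies entirely in the leading 0-block: y = 0^k for some k with 1 ≤ k ≤ p.
Since 1 ≤ k ≤ p, k divides p!; set t = 1 + p!/k. Then xy^t z has p + (p!/k)·k = p + p! copies of 0. Now the 0-count is p+p! and (1-count)-3 = (p+p!+3)-3 = p+p!, so i ≠ j-3 fails. So xy^t z = 0^{p+p!} 1^{p+p!+3} ∉ L.
Contradiction. Therefore L is not regular.

0^{p+p!} 1^{p+p!+3}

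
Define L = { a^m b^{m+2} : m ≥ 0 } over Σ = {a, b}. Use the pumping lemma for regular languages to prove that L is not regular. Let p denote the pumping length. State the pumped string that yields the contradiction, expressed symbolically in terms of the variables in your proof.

a^{p+k} b^{p+2}

Assume L is regular. Let p be the pumping length given by the pumping lemma.
Let w = a^p b^{p+2} ∈ L; note |w| = 2p+2 ≥ p.
The pumping lemma gives a decomposition w = xyz where |xy| ≤ p and |y| > 0.
Because |xy| ≤ p and w begins with p copies of a, we have y = a^k with 1 ≤ k ≤ p.
Pump with i = 2: xy^2z = a^{p+k} b^{p+2}. For this to lie in L we would need p+2 = (p+k)+2, which forces k = 0. But k ≥ 1, so xy^2z ∉ L.
Contradiction. Therefore L is not regular.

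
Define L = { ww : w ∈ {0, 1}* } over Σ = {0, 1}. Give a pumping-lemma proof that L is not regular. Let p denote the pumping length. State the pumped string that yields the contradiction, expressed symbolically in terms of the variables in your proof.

Assume L is regular. Let p be the pumping length given by the pumping lemma.
Take w = 0^p 1^p 0^p 1^p = uu where u = 0^p1^p; then w ∈ L and |w| = 4p ≥ p.
The pumping lemma gives a decomposition w = xyz where |xy| ≤ p and |y| > 0.
Since the first p symbols of w are all 0's and |xy| ≤ p, y lies entirely in the leading 0-block: y = 0^k for some k with 1 ≤ k ≤ p.
Pump with i = 2: xy^2z = 0^{p+k} 1^p 0^p 1^p, of length 4p+k. Suppose this equals vv. The string starts with 0 and ends with 1, so v does too; thus the boundary between the two copies of v is a 1→0 transition. There is exactly one such transition, at position 2p+k, so |v| = 2p+k and |vv| = 4p+2k ≠ 4p+k since k ≥ 1. So xy^2z ∉ L.
This is a contradiction; hence L is not regular.

0^{p+k} 1^p 0^p 1^p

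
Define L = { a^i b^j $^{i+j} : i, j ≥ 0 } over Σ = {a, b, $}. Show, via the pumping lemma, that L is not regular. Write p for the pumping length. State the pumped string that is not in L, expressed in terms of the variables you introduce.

a^{p+k} b^p $^{2p}

Assume L is regular. Let p be the pumping length given by the pumping lemma.
Take w = a^p b^p $^{2p} ∈ L (with i=j=p, i+j=2p), |w| = 4p ≥ p.
Write w = xyz as guaranteed by the lemma, with |xy| ≤ p and |y| ≥ 1.
The first p characters of w are a's, so xy (and hence y) consists only of a's. Write y = a^k, 1 ≤ k ≤ p.
Consider xy^2z = a^{p+k} b^p $^{2p}. Now the a- and b-counts sum to 2p+k, but the $-count is 2p ≠ 2p+k. So xy^2z ∉ L.
Contradiction. Therefore L is not regular.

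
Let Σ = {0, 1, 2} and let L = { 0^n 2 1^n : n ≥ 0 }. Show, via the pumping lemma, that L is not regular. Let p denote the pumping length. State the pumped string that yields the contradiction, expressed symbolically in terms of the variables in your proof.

Assume L is regular; let p be its pumping constant.
Take w = 0^p 2 1^p ∈ L with |w| = 2p+1 ≥ p.
Write w = xyz as guaranteed by the lemma, with |xy| ≤ p and |y| > 0.
The first p characters of w are 0's, so xy (and hence y) consists only of 0's. Write y = 0^k, 1 ≤ k ≤ p.
Pump with i = 2: xy^2z = 0^{p+k} 2 1^p, which would require p+k = p. But k ≥ 1, so xy^2z ∉ L.
Contradiction. Therefore L is not regular.

0^{p+k} 2 1^p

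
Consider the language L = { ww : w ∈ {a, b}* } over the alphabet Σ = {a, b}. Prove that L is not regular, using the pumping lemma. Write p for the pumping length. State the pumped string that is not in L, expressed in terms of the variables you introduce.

a^{p+k} b^p a^p b^p

Suppose for contradiction that L is regular, and let p be the pumping length.
Take w = a^p b^p a^p b^p = uu where u = a^pb^p; then w ∈ L and |w| = 4p ≥ p.
The pumping lemma gives a decomposition w = xyz where |xy| ≤ p and |y| ≥ 1.
Because |xy| ≤ p and w begins with p copies of a, we have y = a^k with 1 ≤ k ≤ p.
Pump with i = 2: xy^2z = a^{p+k} b^p a^p b^p, of length 4p+k. Suppose this equals vv. The string starts with a and ends with b, so v does too; thus the boundary between the two copies of v is a b→a transition. There is exactly one such transition, at position 2p+k, so |v| = 2p+k and |vv| = 4p+2k ≠ 4p+k since k ≥ 1. So xy^2z ∉ L.
Contradiction. Therefore L is not regular.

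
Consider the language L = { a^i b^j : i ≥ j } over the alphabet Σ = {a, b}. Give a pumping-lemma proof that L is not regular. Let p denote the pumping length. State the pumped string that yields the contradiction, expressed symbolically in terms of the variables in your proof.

Toward a contradiction, assume L is regular with pumping length p.
Choose w = a^p b^p ∈ L, with |w| = 2p ≥ p.
By the pumping lemma, w = xyz with |xy| ≤ p and |y| > 0.
The first p characters of w are a's, so xy (and hence y) consists only of a's. Write y = a^k, 1 ≤ k ≤ p.
Consider xy^0z = xz = a^{p-k} b^p. Since k ≥ 1, the a-count p-k is less than p, so i ≥ j fails; thus xz ∉ L.
This contradicts the pumping lemma, so L is not regular.

a^{p-k} b^p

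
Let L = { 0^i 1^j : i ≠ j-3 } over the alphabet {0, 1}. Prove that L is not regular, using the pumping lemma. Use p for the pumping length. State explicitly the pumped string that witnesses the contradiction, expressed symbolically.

0^{p+p!} 1^{p+p!+3}

Assume L is regular; let p be its pumping constant.
Choose w = 0^p 1^{p+p!+3}. Since p ≠ (p+p!+3)-3 = p+p!, w ∈ L; and |w| ≥ p.
Write w = xyz as guaranteed by the lemma, with |xy| ≤ p and |y| ≥ 1.
The first p characters of w are 0's, so xy (and hence y) consists only of 0's. Write y = 0^k, 1 ≤ k ≤ p.
Since 1 ≤ k ≤ p, k divides p!; set t = 1 + p!/k. Then xy^t z has p + (p!/k)·k = p + p! copies of 0. Now the 0-count is p+p! and (1-count)-3 = (p+p!+3)-3 = p+p!, so i ≠ j-3 fails. So xy^t z = 0^{p+p!} 1^{p+p!+3} ∉ L.
Contradiction. Therefore L is not regular.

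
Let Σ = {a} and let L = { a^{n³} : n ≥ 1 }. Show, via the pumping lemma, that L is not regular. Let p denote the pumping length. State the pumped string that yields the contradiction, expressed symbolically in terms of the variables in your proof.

a^{p³+k}

Assume L is regular; let p be its pumping constant.
Take w = a^{p³} ∈ L with |w| = p³ ≥ p.
The pumping lemma gives a decomposition w = xyz where |xy| ≤ p and |y| > 0.
Then y = a^k for some k with 1 ≤ k ≤ p.
Pump with i = 2: xy^2z = a^{p³+k}. Since 1 ≤ k ≤ p, p³ < p³+k ≤ p³+p < p³+3p²+3p+1 = (p+1)³, so p³+k is not a perfect cube. So xy^2z ∉ L.
This is a contradiction; hence L is not regular.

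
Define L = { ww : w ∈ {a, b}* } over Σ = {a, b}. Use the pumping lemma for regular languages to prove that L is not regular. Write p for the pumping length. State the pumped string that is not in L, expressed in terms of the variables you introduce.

a^{p+k} b^p a^p b^p

Suppose for contradiction that L is regular, and let p be the pumping length.
Take w = a^p b^p a^p b^p = uu where u = a^pb^p; then w ∈ L and |w| = 4p ≥ p.
The pumping lemma gives a decomposition w = xyz where |xy| ≤ p and |y| ≥ 1.
Because |xy| ≤ p and w begins with p copies of a, we have y = a^k with 1 ≤ k ≤ p.
Pump with i = 2: xy^2z = a^{p+k} b^p a^p b^p, of length 4p+k. Suppose this equals vv. The string starts with a and ends with b, so v does too; thus the boundary between the two copies of v is a b→a transition. There is exactly one such transition, at position 2p+k, so |v| = 2p+k and |vv| = 4p+2k ≠ 4p+k since k ≥ 1. So xy^2z ∉ L.
Contradiction. Therefore L is not regular.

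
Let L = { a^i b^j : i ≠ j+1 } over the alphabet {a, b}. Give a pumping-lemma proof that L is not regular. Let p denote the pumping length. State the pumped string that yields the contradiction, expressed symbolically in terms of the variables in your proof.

Assume L is regular. Let p be the pumping length given by the pumping lemma.
Choose w = a^p b^{p+p!-1}. Since p ≠ (p+p!-1)+1 = p+p!, w ∈ L; and |w| ≥ p.
By the pumping lemma, w = xyz with |xy| ≤ p and y is nonempty.
The first p characters of w are a's, so xy (and hence y) consists only of a's. Write y = a^k, 1 ≤ k ≤ p.
Since 1 ≤ k ≤ p, k divides p!; set t = 1 + p!/k. Then xy^t z has p + (p!/k)·k = p + p! copies of a. Now the a-count is p+p! and (b-count)+1 = (p+p!-1)+1 = p+p!, so i ≠ j+1 fails. So xy^t z = a^{p+p!} b^{p+p!-1} ∉ L.
This contradicts the pumping lemma, so L is not regular.

a^{p+p!} b^{p+p!-1}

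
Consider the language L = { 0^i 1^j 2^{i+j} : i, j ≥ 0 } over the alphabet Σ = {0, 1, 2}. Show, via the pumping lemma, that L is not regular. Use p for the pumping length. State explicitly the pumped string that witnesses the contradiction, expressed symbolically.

0^{p+k} 1^p 2^{2p}

Toward a contradiction, assume L is regular with pumping length p.
Take w = 0^p 1^p 2^{2p} ∈ L (with i=j=p, i+j=2p), |w| = 4p ≥ p.
The pumping lemma gives a decomposition w = xyz where |xy| ≤ p and |y| > 0.
Because |xy| ≤ p and w begins with p copies of 0, we have y = 0^k with 1 ≤ k ≤ p.
Consider xy^2z = 0^{p+k} 1^p 2^{2p}. Now the 0- and 1-counts sum to 2p+k, but the 2-count is 2p ≠ 2p+k. So xy^2z ∉ L.
This is a contradiction; hence L is not regular.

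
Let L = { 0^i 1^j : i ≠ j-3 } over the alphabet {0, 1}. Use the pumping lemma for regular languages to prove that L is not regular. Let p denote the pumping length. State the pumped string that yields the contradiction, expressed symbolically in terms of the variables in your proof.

Suppose for contradiction that L is regular, and let p be the pumping length.
Choose w = 0^p 1^{p+p!+3}. Since p ≠ (p+p!+3)-3 = p+p!, w ∈ L; and |w| ≥ p.
By the pumping lemma, w = xyz with |xy| ≤ p and y is nonempty.
The first p characters of w are 0's, so xy (and hence y) consists only of 0's. Write y = 0^k, 1 ≤ k ≤ p.
Since 1 ≤ k ≤ p, k divides p!; set t = 1 + p!/k. Then xy^t z has p + (p!/k)·k = p + p! copies of 0. Now the 0-count is p+p! and (1-count)-3 = (p+p!+3)-3 = p+p!, so i ≠ j-3 fails. So xy^t z = 0^{p+p!} 1^{p+p!+3} ∉ L.
This contradicts the pumping lemma, so L is not regular.

0^{p+p!} 1^{p+p!+3}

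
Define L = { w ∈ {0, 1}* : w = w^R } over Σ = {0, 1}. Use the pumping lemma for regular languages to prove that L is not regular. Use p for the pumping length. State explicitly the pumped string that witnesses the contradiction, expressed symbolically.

Suppose for contradiction that L is regular, and let p be the pumping length.
Take w = 0^p 1 0^p, a palindrome of length 2p+1 ≥ p.
Write w = xyz as guaranteed by the lemma, with |xy| ≤ p and y is nonempty.
Because |xy| ≤ p and w begins with p copies of 0, we have y = 0^k with 1 ≤ k ≤ p.
Pump with i = 2: xy^2z = 0^{p+k} 1 0^p. Its reverse is 0^p 1 0^{p+k}, which differs from xy^2z since k ≥ 1. So xy^2z is not a palindrome and xy^2z ∉ L.
This contradicts the pumping lemma, so L is not regular.

0^{p+k} 1 0^p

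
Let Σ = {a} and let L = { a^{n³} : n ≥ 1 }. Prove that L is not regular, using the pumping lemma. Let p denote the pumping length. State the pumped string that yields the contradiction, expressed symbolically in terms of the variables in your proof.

Toward a contradiction, assume L is regular with pumping length p.
Take w = a^{p³} ∈ L with |w| = p³ ≥ p.
By the pumping lemma, w = xyz with |xy| ≤ p and |y| ≥ 1.
Then y = a^k for some k with 1 ≤ k ≤ p.
Pump with i = 2: xy^2z = a^{p³+k}. Since 1 ≤ k ≤ p, p³ < p³+k ≤ p³+p < p³+3p²+3p+1 = (p+1)³, so p³+k is not a perfect cube. So xy^2z ∉ L.
This contradicts the pumping lemma, so L is not regular.

a^{p³+k}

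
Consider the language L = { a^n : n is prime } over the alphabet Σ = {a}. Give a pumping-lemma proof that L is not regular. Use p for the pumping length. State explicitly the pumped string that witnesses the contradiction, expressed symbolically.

a^{q(1+k)}

Assume L is regular. Let p be the pumping length given by the pumping lemma.
Let q be a prime with q ≥ p+2 (infinitely many primes exist), and take w = a^q ∈ L with |w| = q ≥ p.
By the pumping lemma, w = xyz with |xy| ≤ p and |y| > 0.
Then y = a^k for some k with 1 ≤ k ≤ p.
Since 1 ≤ k ≤ p, |xz| = q-k. Pump with i = q+1: |xy^{q+1}z| = (q-k)+(q+1)k = q+qk = q(1+k), which is composite (both factors ≥ 2). So xy^{q+1}z = a^{q(1+k)} ∉ L.
This is a contradiction; hence L is not regular.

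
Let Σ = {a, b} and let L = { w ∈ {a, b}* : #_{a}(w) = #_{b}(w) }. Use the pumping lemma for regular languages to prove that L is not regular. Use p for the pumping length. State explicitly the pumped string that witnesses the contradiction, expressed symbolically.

a^{p+k} b^p

Suppose for contradiction that L is regular, and let p be the pumping length.
Choose w = a^p b^p ∈ L with |w| = 2p ≥ p.
Write w = xyz as guaranteed by the lemma, with |xy| ≤ p and |y| > 0.
The first p characters of w are a's, so xy (and hence y) consists only of a's. Write y = a^k, 1 ≤ k ≤ p.
Pump with i = 2: xy^2z = a^{p+k} b^p has p+k occurrences of a but only p of b. Since k ≥ 1 the counts differ, so xy^2z ∉ L.
This contradicts the pumping lemma, so L is not regular.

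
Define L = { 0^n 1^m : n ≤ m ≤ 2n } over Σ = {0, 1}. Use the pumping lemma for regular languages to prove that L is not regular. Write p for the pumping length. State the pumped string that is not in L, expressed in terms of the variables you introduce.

Assume L is regular. Let p be the pumping length given by the pumping lemma.
Take w = 0^p 1^p ∈ L (since p ≤ p ≤ 2p), with |w| = 2p ≥ p.
By the pumping lemma, w = xyz with |xy| ≤ p and y is nonempty.
Because |xy| ≤ p and w begins with p copies of 0, we have y = 0^k with 1 ≤ k ≤ p.
Pump with i = 2: xy^2z = 0^{p+k} 1^p. Now n = p+k > p = m, so the condition n ≤ m fails. Thus xy^2z ∉ L.
This is a contradiction; hence L is not regular.

0^{p+k} 1^p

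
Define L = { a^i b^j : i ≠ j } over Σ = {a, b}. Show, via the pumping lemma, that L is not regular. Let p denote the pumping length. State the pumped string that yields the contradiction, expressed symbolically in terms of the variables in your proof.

a^{p+p!} b^{p+p!}

Assume L is regular; let p be its pumping constant.
Choose w = a^p b^{p+p!}. Since p ≠ p+p!, w ∈ L; and |w| ≥ p.
Write w = xyz as guaranteed by the lemma, with |xy| ≤ p and y is nonempty.
The first p characters of w are a's, so xy (and hence y) consists only of a's. Write y = a^k, 1 ≤ k ≤ p.
Since 1 ≤ k ≤ p, k divides p!; set t = 1 + p!/k. Then xy^t z has p + (p!/k)·k = p + p! copies of a. Now the a-count equals the b-count, so i ≠ j fails. So xy^t z = a^{p+p!} b^{p+p!} ∉ L.
This contradicts the pumping lemma, so L is not regular.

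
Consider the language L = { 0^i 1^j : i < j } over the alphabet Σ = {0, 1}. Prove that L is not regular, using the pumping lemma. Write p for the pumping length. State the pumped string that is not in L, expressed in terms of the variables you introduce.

0^{p+k} 1^{p+1}

Assume L is regular; let p be its pumping constant.
Choose w = 0^p 1^{p+1} ∈ L, with |w| = 2p+1 ≥ p.
By the pumping lemma, w = xyz with |xy| ≤ p and y is nonempty.
Because |xy| ≤ p and w begins with p copies of 0, we have y = 0^k with 1 ≤ k ≤ p.
Consider xy^2z = 0^{p+k} 1^{p+1}. Since k ≥ 1, the 0-count p+k is at least p+1, so i < j fails; thus xy^2z ∉ L.
Contradiction. Therefore L is not regular.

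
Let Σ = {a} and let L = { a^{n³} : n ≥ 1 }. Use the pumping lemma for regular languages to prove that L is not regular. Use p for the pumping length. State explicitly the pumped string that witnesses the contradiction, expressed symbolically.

Suppose for contradiction that L is regular, and let p be the pumping length.
Take w = a^{p³} ∈ L with |w| = p³ ≥ p.
By the pumping lemma, w = xyz with |xy| ≤ p and |y| ≥ 1.
Then y = a^k for some k with 1 ≤ k ≤ p.
Pump with i = 2: xy^2z = a^{p³+k}. Since 1 ≤ k ≤ p, p³ < p³+k ≤ p³+p < p³+3p²+3p+1 = (p+1)³, so p³+k is not a perfect cube. So xy^2z ∉ L.
This contradicts the pumping lemma, so L is not regular.

a^{p³+k}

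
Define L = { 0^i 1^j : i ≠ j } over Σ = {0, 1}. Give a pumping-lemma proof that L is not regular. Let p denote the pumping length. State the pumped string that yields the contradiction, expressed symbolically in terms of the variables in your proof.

0^{p+p!} 1^{p+p!}

Toward a contradiction, assume L is regular with pumping length p.
Choose w = 0^p 1^{p+p!}. Since p ≠ p+p!, w ∈ L; and |w| ≥ p.
By the pumping lemma, w = xyz with |xy| ≤ p and y is nonempty.
The first p characters of w are 0's, so xy (and hence y) consists only of 0's. Write y = 0^k, 1 ≤ k ≤ p.
Since 1 ≤ k ≤ p, k divides p!; set t = 1 + p!/k. Then xy^t z has p + (p!/k)·k = p + p! copies of 0. Now the 0-count equals the 1-count, so i ≠ j fails. So xy^t z = 0^{p+p!} 1^{p+p!} ∉ L.
This contradicts the pumping lemma, so L is not regular.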